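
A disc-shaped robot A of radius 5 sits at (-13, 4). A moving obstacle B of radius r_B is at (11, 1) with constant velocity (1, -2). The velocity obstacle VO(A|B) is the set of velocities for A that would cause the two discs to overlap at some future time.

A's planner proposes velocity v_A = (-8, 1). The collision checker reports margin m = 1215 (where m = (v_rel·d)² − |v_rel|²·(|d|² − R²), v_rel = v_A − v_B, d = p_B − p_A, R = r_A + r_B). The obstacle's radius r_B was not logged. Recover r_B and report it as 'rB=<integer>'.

m = 1215
d = (24, -3);  v_rel = (-9, 3),  |v_rel|² = 90
v_rel×d = (-9)·(-3) − (3)·(24) = -45
since m = R²·90 − (-45)²:  R² = (2025 + 1215) / 90 = 36
R = √36 = 6  ⇒  r_B = 6 − 5 = 1

rB=1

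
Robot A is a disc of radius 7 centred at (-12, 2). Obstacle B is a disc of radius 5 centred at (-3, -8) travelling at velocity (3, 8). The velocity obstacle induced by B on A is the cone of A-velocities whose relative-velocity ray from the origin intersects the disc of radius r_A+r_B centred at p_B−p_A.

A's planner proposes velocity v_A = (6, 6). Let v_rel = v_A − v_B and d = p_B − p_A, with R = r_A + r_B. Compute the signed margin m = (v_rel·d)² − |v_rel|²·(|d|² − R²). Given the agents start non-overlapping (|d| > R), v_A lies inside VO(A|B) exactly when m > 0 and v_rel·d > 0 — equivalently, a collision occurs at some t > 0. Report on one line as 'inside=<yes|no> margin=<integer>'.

d = (9, -10),  |d|² = 181;  R = 7+5 = 12,  c = 181−12² = 37
v_rel = (3, -2),  |v_rel|² = 13;  v_rel·d = (3)·(9) + (-2)·(-10) = 47
13·t² − 94·t + 37 = 0  ⇒  m = 47² − 13·37 = 1728
m = 1728 > 0,  v_rel·d = 47 > 0  ⇒  inside

inside=yes margin=1728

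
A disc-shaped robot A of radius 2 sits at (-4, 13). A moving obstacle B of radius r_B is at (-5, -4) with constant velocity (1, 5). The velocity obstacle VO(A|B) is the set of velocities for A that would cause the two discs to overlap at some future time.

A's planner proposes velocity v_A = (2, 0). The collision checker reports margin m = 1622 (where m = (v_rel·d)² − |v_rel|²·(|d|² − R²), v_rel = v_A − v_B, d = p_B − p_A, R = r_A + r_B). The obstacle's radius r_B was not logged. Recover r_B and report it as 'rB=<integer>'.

m = 1622
d = (-1, -17);  v_rel = (1, -5),  |v_rel|² = 26
v_rel×d = (1)·(-17) − (-5)·(-1) = -22
since m = R²·26 − (-22)²:  R² = (484 + 1622) / 26 = 81
R = √81 = 9  ⇒  r_B = 9 − 2 = 7

rB=7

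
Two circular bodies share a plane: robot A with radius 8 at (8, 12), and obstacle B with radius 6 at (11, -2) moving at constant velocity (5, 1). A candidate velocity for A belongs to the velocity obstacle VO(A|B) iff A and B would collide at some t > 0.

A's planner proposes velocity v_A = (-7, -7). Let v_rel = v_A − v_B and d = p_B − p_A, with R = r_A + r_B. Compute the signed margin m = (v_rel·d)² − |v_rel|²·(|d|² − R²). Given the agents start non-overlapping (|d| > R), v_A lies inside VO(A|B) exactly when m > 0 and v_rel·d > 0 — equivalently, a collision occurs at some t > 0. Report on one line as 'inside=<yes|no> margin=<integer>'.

d = (3, -14),  |d|² = 205;  R = 8+6 = 14,  c = 205−14² = 9
v_rel = (-12, -8),  |v_rel|² = 208;  v_rel·d = (-12)·(3) + (-8)·(-14) = 76
208·t² − 152·t + 9 = 0  ⇒  m = 76² − 208·9 = 3904
m = 3904 > 0,  v_rel·d = 76 > 0  ⇒  inside

inside=yes margin=3904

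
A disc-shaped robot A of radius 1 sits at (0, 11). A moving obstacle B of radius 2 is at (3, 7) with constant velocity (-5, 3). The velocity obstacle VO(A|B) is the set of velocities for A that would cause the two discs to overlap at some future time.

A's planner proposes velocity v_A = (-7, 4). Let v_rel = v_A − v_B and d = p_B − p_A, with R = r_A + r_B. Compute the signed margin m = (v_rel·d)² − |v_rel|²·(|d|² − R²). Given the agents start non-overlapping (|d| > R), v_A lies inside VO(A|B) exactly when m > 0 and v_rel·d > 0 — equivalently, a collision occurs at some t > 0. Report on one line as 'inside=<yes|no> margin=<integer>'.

d = (3, -4),  |d|² = 25;  R = 1+2 = 3,  c = 25−3² = 16
v_rel = (-2, 1),  |v_rel|² = 5;  v_rel·d = (-2)·(3) + (1)·(-4) = -10
5·t² + 20·t + 16 = 0  ⇒  m = (-10)² − 5·16 = 20
m = 20 > 0,  v_rel·d = -10 < 0  ⇒  outside

inside=no margin=20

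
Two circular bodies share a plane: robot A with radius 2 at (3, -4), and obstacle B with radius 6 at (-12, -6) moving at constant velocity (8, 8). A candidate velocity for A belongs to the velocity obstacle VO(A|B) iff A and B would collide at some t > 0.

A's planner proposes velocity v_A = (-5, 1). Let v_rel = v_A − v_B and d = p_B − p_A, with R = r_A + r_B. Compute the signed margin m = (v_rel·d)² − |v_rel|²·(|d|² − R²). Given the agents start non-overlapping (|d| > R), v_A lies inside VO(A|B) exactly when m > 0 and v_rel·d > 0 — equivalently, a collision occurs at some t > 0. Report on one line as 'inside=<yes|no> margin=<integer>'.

d = (-15, -2),  |d|² = 229;  R = 2+6 = 8,  c = 229−8² = 165
v_rel = (-13, -7),  |v_rel|² = 218;  v_rel·d = (-13)·(-15) + (-7)·(-2) = 209
218·t² − 418·t + 165 = 0  ⇒  m = 209² − 218·165 = 7711
m = 7711 > 0,  v_rel·d = 209 > 0  ⇒  inside

inside=yes margin=7711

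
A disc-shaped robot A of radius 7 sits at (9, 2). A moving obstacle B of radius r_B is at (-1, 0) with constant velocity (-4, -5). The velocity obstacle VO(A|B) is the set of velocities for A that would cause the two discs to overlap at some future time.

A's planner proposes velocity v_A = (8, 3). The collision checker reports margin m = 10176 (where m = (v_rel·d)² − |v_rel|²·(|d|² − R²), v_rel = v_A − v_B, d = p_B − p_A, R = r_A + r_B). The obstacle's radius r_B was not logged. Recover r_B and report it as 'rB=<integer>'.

m = 10176
d = (-10, -2);  v_rel = (12, 8),  |v_rel|² = 208
v_rel×d = (12)·(-2) − (8)·(-10) = 56
since m = R²·208 − 56²:  R² = (3136 + 10176) / 208 = 64
R = √64 = 8  ⇒  r_B = 8 − 7 = 1

rB=1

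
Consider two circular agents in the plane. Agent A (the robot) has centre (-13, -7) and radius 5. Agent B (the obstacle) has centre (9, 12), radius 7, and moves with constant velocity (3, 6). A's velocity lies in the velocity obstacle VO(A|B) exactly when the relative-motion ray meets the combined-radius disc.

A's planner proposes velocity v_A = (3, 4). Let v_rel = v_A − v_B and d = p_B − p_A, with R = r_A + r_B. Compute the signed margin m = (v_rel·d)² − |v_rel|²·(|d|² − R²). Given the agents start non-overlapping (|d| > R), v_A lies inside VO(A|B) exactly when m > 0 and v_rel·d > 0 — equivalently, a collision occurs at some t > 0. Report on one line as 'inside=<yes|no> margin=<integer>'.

d = (22, 19),  |d|² = 845;  R = 5+7 = 12,  c = 845−12² = 701
v_rel = (0, -2),  |v_rel|² = 4;  v_rel·d = (0)·(22) + (-2)·(19) = -38
4·t² + 76·t + 701 = 0  ⇒  m = (-38)² − 4·701 = -1360
m = -1360 < 0,  v_rel·d = -38 < 0  ⇒  outside

inside=no margin=-1360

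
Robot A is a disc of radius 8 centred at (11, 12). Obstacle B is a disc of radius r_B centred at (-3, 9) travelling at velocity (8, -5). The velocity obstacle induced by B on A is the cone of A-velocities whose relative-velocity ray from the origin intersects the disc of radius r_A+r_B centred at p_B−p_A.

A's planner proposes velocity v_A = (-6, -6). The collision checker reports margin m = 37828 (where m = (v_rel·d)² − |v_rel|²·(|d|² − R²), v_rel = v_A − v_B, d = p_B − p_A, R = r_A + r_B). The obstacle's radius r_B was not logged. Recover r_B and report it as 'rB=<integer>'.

m = 37828
d = (-14, -3);  v_rel = (-14, -1),  |v_rel|² = 197
v_rel×d = (-14)·(-3) − (-1)·(-14) = 28
since m = R²·197 − 28²:  R² = (784 + 37828) / 197 = 196
R = √196 = 14  ⇒  r_B = 14 − 8 = 6

rB=6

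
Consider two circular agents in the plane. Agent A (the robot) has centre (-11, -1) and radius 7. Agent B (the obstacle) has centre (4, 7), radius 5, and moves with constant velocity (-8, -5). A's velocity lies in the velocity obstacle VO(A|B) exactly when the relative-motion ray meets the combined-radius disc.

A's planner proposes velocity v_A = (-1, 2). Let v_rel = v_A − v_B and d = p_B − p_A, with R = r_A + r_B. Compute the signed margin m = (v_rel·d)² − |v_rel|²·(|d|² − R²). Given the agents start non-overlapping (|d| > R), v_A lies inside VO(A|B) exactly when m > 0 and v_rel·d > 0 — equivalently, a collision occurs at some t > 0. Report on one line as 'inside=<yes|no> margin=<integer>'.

d = (15, 8),  |d|² = 289;  R = 7+5 = 12,  c = 289−12² = 145
v_rel = (7, 7),  |v_rel|² = 98;  v_rel·d = (7)·(15) + (7)·(8) = 161
98·t² − 322·t + 145 = 0  ⇒  m = 161² − 98·145 = 11711
m = 11711 > 0,  v_rel·d = 161 > 0  ⇒  inside

inside=yes margin=11711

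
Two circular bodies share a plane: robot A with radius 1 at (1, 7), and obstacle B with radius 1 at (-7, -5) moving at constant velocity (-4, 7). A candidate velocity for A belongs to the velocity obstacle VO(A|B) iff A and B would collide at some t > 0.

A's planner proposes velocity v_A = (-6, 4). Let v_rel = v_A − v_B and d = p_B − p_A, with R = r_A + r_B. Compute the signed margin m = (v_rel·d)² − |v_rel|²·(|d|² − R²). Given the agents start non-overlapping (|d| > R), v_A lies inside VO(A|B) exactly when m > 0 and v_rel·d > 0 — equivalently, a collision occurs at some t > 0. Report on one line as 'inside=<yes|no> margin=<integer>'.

d = (-8, -12),  |d|² = 208;  R = 1+1 = 2,  c = 208−2² = 204
v_rel = (-2, -3),  |v_rel|² = 13;  v_rel·d = (-2)·(-8) + (-3)·(-12) = 52
13·t² − 104·t + 204 = 0  ⇒  m = 52² − 13·204 = 52
m = 52 > 0,  v_rel·d = 52 > 0  ⇒  inside

inside=yes margin=52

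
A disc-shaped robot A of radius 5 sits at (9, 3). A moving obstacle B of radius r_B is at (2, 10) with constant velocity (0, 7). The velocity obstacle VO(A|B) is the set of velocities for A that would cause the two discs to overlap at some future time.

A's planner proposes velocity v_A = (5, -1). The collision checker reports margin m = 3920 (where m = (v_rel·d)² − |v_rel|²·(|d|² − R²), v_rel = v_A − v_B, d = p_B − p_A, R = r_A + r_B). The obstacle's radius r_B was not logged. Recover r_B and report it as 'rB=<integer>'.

m = 3920
d = (-7, 7);  v_rel = (5, -8),  |v_rel|² = 89
v_rel×d = (5)·(7) − (-8)·(-7) = -21
since m = R²·89 − (-21)²:  R² = (441 + 3920) / 89 = 49
R = √49 = 7  ⇒  r_B = 7 − 5 = 2

rB=2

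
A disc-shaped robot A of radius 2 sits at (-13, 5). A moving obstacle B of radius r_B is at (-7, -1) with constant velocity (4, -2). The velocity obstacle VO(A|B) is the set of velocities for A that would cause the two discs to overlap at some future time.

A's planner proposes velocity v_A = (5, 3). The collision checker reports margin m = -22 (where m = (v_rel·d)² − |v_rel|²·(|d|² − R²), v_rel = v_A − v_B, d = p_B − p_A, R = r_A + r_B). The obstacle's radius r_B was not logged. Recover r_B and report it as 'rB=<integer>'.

m = -22
d = (6, -6);  v_rel = (1, 5),  |v_rel|² = 26
v_rel×d = (1)·(-6) − (5)·(6) = -36
since m = R²·26 − (-36)²:  R² = (1296 + -22) / 26 = 49
R = √49 = 7  ⇒  r_B = 7 − 2 = 5

rB=5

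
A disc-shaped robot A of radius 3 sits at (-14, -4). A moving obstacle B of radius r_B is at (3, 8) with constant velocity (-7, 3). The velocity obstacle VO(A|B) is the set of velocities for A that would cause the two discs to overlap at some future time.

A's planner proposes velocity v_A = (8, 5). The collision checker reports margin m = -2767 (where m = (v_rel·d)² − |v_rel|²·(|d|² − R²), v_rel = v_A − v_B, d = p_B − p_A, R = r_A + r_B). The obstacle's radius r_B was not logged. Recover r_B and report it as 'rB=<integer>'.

m = -2767
d = (17, 12);  v_rel = (15, 2),  |v_rel|² = 229
v_rel×d = (15)·(12) − (2)·(17) = 146
since m = R²·229 − 146²:  R² = (21316 + -2767) / 229 = 81
R = √81 = 9  ⇒  r_B = 9 − 3 = 6

rB=6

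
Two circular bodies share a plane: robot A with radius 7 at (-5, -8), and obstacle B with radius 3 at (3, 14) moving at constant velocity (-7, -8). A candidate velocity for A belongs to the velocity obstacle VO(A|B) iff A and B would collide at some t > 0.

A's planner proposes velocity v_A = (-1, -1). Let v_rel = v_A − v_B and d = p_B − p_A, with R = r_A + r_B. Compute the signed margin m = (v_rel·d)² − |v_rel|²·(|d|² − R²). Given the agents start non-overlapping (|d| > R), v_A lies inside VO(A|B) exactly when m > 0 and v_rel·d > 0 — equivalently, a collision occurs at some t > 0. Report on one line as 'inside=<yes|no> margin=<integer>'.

d = (8, 22),  |d|² = 548;  R = 7+3 = 10,  c = 548−10² = 448
v_rel = (6, 7),  |v_rel|² = 85;  v_rel·d = (6)·(8) + (7)·(22) = 202
85·t² − 404·t + 448 = 0  ⇒  m = 202² − 85·448 = 2724
m = 2724 > 0,  v_rel·d = 202 > 0  ⇒  inside

inside=yes margin=2724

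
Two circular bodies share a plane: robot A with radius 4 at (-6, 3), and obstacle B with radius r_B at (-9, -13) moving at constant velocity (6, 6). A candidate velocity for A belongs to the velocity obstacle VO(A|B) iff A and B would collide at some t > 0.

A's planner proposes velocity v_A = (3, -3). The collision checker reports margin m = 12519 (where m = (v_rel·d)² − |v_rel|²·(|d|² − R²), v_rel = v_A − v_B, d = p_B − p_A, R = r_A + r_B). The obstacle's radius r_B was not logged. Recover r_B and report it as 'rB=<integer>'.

m = 12519
d = (-3, -16);  v_rel = (-3, -9),  |v_rel|² = 90
v_rel×d = (-3)·(-16) − (-9)·(-3) = 21
since m = R²·90 − 21²:  R² = (441 + 12519) / 90 = 144
R = √144 = 12  ⇒  r_B = 12 − 4 = 8

rB=8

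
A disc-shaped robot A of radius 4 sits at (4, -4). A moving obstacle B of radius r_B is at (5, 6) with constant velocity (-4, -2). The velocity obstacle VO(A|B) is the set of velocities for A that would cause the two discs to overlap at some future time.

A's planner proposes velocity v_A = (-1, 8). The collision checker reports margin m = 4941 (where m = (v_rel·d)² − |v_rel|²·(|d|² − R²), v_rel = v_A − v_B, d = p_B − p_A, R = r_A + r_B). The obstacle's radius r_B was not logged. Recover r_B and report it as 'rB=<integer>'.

m = 4941
d = (1, 10);  v_rel = (3, 10),  |v_rel|² = 109
v_rel×d = (3)·(10) − (10)·(1) = 20
since m = R²·109 − 20²:  R² = (400 + 4941) / 109 = 49
R = √49 = 7  ⇒  r_B = 7 − 4 = 3

rB=3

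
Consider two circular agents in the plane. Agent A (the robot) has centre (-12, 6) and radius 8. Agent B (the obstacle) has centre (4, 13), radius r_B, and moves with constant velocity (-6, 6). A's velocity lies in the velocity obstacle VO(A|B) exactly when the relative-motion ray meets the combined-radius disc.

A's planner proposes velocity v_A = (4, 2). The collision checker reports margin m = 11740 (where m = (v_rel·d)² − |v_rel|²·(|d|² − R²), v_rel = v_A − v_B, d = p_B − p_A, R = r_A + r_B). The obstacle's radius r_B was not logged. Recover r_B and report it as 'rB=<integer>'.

m = 11740
d = (16, 7);  v_rel = (10, -4),  |v_rel|² = 116
v_rel×d = (10)·(7) − (-4)·(16) = 134
since m = R²·116 − 134²:  R² = (17956 + 11740) / 116 = 256
R = √256 = 16  ⇒  r_B = 16 − 8 = 8

rB=8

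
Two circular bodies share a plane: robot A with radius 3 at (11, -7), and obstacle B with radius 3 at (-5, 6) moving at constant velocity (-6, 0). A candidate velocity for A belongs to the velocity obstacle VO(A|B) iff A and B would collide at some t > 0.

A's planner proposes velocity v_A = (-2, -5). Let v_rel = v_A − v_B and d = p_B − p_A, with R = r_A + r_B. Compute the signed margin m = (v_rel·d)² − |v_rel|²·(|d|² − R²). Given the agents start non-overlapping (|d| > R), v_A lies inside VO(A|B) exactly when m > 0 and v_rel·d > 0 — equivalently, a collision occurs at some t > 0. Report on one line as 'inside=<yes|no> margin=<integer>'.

d = (-16, 13),  |d|² = 425;  R = 3+3 = 6,  c = 425−6² = 389
v_rel = (4, -5),  |v_rel|² = 41;  v_rel·d = (4)·(-16) + (-5)·(13) = -129
41·t² + 258·t + 389 = 0  ⇒  m = (-129)² − 41·389 = 692
m = 692 > 0,  v_rel·d = -129 < 0  ⇒  outside

inside=no margin=692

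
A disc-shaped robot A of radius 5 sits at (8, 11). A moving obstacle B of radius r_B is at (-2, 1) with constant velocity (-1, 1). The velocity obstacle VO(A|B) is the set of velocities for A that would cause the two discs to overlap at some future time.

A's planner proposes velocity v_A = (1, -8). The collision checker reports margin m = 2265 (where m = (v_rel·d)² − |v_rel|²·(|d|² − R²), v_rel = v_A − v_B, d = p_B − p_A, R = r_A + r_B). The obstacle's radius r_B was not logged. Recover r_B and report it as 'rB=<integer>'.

m = 2265
d = (-10, -10);  v_rel = (2, -9),  |v_rel|² = 85
v_rel×d = (2)·(-10) − (-9)·(-10) = -110
since m = R²·85 − (-110)²:  R² = (12100 + 2265) / 85 = 169
R = √169 = 13  ⇒  r_B = 13 − 5 = 8

rB=8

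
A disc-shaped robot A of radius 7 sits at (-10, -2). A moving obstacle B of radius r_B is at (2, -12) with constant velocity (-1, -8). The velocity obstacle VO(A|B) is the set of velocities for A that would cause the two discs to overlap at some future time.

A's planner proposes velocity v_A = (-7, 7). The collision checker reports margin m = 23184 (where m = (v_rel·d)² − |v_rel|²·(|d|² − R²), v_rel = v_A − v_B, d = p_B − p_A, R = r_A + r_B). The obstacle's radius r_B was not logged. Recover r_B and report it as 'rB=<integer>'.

m = 23184
d = (12, -10);  v_rel = (-6, 15),  |v_rel|² = 261
v_rel×d = (-6)·(-10) − (15)·(12) = -120
since m = R²·261 − (-120)²:  R² = (14400 + 23184) / 261 = 144
R = √144 = 12  ⇒  r_B = 12 − 7 = 5

rB=5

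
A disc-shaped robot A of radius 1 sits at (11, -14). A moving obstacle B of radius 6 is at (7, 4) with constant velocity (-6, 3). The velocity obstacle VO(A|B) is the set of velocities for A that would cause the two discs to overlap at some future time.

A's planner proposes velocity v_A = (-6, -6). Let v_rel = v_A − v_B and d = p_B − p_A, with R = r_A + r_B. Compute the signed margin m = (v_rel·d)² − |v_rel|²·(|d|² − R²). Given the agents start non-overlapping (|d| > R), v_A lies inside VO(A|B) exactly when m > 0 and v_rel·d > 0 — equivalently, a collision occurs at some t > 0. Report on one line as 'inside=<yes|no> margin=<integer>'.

d = (-4, 18),  |d|² = 340;  R = 1+6 = 7,  c = 340−7² = 291
v_rel = (0, -9),  |v_rel|² = 81;  v_rel·d = (0)·(-4) + (-9)·(18) = -162
81·t² + 324·t + 291 = 0  ⇒  m = (-162)² − 81·291 = 2673
m = 2673 > 0,  v_rel·d = -162 < 0  ⇒  outside

inside=no margin=2673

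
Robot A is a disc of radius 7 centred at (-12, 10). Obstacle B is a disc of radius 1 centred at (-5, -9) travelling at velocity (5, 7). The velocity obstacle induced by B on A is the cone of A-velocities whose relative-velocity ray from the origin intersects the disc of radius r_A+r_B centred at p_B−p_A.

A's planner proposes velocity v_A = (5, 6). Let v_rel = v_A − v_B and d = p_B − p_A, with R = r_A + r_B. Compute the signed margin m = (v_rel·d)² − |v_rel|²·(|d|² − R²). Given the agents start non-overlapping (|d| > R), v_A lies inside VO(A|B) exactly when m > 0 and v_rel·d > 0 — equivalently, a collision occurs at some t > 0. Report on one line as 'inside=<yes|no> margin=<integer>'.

d = (7, -19),  |d|² = 410;  R = 7+1 = 8,  c = 410−8² = 346
v_rel = (0, -1),  |v_rel|² = 1;  v_rel·d = (0)·(7) + (-1)·(-19) = 19
1·t² − 38·t + 346 = 0  ⇒  m = 19² − 1·346 = 15
m = 15 > 0,  v_rel·d = 19 > 0  ⇒  inside

inside=yes margin=15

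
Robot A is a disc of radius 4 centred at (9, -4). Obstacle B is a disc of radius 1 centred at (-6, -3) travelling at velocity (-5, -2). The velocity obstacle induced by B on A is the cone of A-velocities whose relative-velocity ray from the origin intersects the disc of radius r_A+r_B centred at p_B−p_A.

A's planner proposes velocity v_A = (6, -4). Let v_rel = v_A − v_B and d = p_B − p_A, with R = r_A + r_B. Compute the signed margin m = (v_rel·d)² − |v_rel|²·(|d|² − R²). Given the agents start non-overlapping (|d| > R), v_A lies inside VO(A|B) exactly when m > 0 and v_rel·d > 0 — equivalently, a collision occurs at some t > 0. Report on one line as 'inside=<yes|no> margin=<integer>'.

d = (-15, 1),  |d|² = 226;  R = 4+1 = 5,  c = 226−5² = 201
v_rel = (11, -2),  |v_rel|² = 125;  v_rel·d = (11)·(-15) + (-2)·(1) = -167
125·t² + 334·t + 201 = 0  ⇒  m = (-167)² − 125·201 = 2764
m = 2764 > 0,  v_rel·d = -167 < 0  ⇒  outside

inside=no margin=2764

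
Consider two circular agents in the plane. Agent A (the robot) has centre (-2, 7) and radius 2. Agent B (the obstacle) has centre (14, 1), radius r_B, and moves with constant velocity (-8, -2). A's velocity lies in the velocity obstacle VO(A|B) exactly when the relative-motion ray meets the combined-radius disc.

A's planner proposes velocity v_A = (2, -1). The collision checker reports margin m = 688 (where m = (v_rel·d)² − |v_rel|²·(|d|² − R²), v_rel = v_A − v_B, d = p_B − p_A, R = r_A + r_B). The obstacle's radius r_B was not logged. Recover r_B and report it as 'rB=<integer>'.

m = 688
d = (16, -6);  v_rel = (10, 1),  |v_rel|² = 101
v_rel×d = (10)·(-6) − (1)·(16) = -76
since m = R²·101 − (-76)²:  R² = (5776 + 688) / 101 = 64
R = √64 = 8  ⇒  r_B = 8 − 2 = 6

rB=6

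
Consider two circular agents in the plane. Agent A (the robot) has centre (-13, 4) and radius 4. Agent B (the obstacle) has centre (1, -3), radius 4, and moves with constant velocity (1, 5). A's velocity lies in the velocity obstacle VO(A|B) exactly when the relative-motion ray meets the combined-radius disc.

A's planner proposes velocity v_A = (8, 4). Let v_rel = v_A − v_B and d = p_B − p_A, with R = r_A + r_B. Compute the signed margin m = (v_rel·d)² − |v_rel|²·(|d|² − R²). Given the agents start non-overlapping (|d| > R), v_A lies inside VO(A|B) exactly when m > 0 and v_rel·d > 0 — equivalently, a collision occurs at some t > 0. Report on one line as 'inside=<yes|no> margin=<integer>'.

d = (14, -7),  |d|² = 245;  R = 4+4 = 8,  c = 245−8² = 181
v_rel = (7, -1),  |v_rel|² = 50;  v_rel·d = (7)·(14) + (-1)·(-7) = 105
50·t² − 210·t + 181 = 0  ⇒  m = 105² − 50·181 = 1975
m = 1975 > 0,  v_rel·d = 105 > 0  ⇒  inside

inside=yes margin=1975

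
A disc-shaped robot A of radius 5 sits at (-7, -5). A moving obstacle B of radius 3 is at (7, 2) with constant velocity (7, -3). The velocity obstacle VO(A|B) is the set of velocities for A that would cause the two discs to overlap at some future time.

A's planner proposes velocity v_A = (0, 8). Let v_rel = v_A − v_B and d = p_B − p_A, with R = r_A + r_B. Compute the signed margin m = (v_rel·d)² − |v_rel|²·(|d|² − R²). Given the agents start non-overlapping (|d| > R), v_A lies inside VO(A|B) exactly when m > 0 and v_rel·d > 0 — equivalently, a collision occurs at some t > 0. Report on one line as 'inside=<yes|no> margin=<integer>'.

d = (14, 7),  |d|² = 245;  R = 5+3 = 8,  c = 245−8² = 181
v_rel = (-7, 11),  |v_rel|² = 170;  v_rel·d = (-7)·(14) + (11)·(7) = -21
170·t² + 42·t + 181 = 0  ⇒  m = (-21)² − 170·181 = -30329
m = -30329 < 0,  v_rel·d = -21 < 0  ⇒  outside

inside=no margin=-30329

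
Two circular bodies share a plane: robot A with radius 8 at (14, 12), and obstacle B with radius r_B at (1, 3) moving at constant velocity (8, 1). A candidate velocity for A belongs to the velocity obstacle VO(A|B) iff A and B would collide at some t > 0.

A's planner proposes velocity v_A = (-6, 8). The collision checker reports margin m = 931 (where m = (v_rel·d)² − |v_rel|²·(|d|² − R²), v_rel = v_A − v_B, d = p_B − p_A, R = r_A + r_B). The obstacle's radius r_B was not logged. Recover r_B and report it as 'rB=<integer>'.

m = 931
d = (-13, -9);  v_rel = (-14, 7),  |v_rel|² = 245
v_rel×d = (-14)·(-9) − (7)·(-13) = 217
since m = R²·245 − 217²:  R² = (47089 + 931) / 245 = 196
R = √196 = 14  ⇒  r_B = 14 − 8 = 6

rB=6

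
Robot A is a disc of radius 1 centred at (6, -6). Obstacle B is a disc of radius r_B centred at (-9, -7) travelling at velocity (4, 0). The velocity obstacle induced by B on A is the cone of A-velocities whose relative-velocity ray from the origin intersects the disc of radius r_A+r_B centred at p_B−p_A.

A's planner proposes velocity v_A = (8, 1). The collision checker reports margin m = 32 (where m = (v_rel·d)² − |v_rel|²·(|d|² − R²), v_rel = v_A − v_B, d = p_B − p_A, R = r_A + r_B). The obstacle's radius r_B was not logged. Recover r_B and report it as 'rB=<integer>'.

m = 32
d = (-15, -1);  v_rel = (4, 1),  |v_rel|² = 17
v_rel×d = (4)·(-1) − (1)·(-15) = 11
since m = R²·17 − 11²:  R² = (121 + 32) / 17 = 9
R = √9 = 3  ⇒  r_B = 3 − 1 = 2

rB=2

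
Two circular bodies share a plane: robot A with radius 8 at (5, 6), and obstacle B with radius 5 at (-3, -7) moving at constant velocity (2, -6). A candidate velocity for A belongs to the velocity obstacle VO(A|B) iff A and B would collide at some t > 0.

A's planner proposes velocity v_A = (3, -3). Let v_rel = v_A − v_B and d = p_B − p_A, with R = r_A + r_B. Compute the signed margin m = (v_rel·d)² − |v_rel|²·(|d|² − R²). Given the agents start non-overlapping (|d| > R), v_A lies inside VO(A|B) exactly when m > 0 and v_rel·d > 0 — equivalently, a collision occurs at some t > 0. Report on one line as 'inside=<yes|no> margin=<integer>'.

d = (-8, -13),  |d|² = 233;  R = 8+5 = 13,  c = 233−13² = 64
v_rel = (1, 3),  |v_rel|² = 10;  v_rel·d = (1)·(-8) + (3)·(-13) = -47
10·t² + 94·t + 64 = 0  ⇒  m = (-47)² − 10·64 = 1569
m = 1569 > 0,  v_rel·d = -47 < 0  ⇒  outside

inside=no margin=1569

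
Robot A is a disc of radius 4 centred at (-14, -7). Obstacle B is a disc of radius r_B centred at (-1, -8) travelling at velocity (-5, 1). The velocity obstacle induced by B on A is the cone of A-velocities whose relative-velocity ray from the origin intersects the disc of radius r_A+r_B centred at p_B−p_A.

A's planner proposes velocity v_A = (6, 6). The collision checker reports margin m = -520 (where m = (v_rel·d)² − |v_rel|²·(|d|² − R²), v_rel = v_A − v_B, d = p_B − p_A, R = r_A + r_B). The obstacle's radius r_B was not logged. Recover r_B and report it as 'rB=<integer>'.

m = -520
d = (13, -1);  v_rel = (11, 5),  |v_rel|² = 146
v_rel×d = (11)·(-1) − (5)·(13) = -76
since m = R²·146 − (-76)²:  R² = (5776 + -520) / 146 = 36
R = √36 = 6  ⇒  r_B = 6 − 4 = 2

rB=2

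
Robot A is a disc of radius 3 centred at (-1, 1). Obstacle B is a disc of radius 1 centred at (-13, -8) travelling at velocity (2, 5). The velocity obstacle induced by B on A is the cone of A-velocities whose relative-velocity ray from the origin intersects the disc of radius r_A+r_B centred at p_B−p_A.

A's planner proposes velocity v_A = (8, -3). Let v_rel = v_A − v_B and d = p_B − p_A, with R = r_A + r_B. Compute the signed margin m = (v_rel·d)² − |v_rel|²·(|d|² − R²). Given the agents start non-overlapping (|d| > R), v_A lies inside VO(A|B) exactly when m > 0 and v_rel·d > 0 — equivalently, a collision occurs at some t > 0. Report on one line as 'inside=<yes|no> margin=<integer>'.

d = (-12, -9),  |d|² = 225;  R = 3+1 = 4,  c = 225−4² = 209
v_rel = (6, -8),  |v_rel|² = 100;  v_rel·d = (6)·(-12) + (-8)·(-9) = 0
100·t² − 0·t + 209 = 0  ⇒  m = 0² − 100·209 = -20900
m = -20900 < 0,  v_rel·d = 0 = 0  ⇒  outside

inside=no margin=-20900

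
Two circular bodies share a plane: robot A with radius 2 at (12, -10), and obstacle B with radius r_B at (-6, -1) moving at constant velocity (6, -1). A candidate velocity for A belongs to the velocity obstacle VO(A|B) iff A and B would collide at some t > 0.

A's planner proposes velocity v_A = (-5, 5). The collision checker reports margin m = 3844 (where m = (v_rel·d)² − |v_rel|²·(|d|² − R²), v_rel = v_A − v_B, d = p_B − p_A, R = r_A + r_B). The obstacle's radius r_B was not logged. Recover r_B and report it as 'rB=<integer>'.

m = 3844
d = (-18, 9);  v_rel = (-11, 6),  |v_rel|² = 157
v_rel×d = (-11)·(9) − (6)·(-18) = 9
since m = R²·157 − 9²:  R² = (81 + 3844) / 157 = 25
R = √25 = 5  ⇒  r_B = 5 − 2 = 3

rB=3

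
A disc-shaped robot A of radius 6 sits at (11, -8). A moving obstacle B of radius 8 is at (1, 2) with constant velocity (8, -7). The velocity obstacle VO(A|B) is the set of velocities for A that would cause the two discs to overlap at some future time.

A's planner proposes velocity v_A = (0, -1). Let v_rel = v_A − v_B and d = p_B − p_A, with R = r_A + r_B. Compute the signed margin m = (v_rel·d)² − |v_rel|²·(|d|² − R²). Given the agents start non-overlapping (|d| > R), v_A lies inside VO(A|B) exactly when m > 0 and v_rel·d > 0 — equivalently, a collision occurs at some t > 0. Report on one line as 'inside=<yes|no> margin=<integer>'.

d = (-10, 10),  |d|² = 200;  R = 6+8 = 14,  c = 200−14² = 4
v_rel = (-8, 6),  |v_rel|² = 100;  v_rel·d = (-8)·(-10) + (6)·(10) = 140
100·t² − 280·t + 4 = 0  ⇒  m = 140² − 100·4 = 19200
m = 19200 > 0,  v_rel·d = 140 > 0  ⇒  inside

inside=yes margin=19200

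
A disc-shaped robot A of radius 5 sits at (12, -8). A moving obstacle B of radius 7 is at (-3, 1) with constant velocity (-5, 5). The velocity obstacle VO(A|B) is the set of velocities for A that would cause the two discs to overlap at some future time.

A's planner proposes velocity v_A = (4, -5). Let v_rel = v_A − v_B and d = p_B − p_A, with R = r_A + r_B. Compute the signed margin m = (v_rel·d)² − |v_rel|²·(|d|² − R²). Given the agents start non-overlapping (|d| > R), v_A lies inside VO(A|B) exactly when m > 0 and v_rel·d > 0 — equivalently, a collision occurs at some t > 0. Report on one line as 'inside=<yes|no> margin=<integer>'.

d = (-15, 9),  |d|² = 306;  R = 5+7 = 12,  c = 306−12² = 162
v_rel = (9, -10),  |v_rel|² = 181;  v_rel·d = (9)·(-15) + (-10)·(9) = -225
181·t² + 450·t + 162 = 0  ⇒  m = (-225)² − 181·162 = 21303
m = 21303 > 0,  v_rel·d = -225 < 0  ⇒  outside

inside=no margin=21303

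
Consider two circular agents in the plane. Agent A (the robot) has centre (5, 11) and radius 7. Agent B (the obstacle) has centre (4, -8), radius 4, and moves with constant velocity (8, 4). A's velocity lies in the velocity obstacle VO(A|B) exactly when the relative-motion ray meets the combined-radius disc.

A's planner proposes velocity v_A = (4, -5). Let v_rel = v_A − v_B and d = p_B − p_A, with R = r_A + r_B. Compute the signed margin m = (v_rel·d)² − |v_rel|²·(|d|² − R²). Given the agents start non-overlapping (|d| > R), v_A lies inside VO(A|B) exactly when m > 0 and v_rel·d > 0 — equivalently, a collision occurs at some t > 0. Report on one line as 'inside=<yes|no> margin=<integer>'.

d = (-1, -19),  |d|² = 362;  R = 7+4 = 11,  c = 362−11² = 241
v_rel = (-4, -9),  |v_rel|² = 97;  v_rel·d = (-4)·(-1) + (-9)·(-19) = 175
97·t² − 350·t + 241 = 0  ⇒  m = 175² − 97·241 = 7248
m = 7248 > 0,  v_rel·d = 175 > 0  ⇒  inside

inside=yes margin=7248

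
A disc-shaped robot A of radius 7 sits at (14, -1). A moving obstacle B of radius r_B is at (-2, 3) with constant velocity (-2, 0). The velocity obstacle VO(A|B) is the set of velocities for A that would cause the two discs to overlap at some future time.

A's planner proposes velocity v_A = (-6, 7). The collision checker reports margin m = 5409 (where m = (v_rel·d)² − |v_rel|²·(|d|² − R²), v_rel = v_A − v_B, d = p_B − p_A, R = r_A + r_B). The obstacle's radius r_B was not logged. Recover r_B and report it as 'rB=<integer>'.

m = 5409
d = (-16, 4);  v_rel = (-4, 7),  |v_rel|² = 65
v_rel×d = (-4)·(4) − (7)·(-16) = 96
since m = R²·65 − 96²:  R² = (9216 + 5409) / 65 = 225
R = √225 = 15  ⇒  r_B = 15 − 7 = 8

rB=8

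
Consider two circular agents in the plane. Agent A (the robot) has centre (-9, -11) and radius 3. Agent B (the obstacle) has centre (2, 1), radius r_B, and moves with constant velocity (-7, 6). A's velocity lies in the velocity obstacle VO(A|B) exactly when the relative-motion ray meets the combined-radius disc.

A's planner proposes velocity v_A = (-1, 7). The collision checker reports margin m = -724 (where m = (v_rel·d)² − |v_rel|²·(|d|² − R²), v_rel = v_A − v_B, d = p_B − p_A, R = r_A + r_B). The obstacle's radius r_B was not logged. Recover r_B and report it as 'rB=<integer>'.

m = -724
d = (11, 12);  v_rel = (6, 1),  |v_rel|² = 37
v_rel×d = (6)·(12) − (1)·(11) = 61
since m = R²·37 − 61²:  R² = (3721 + -724) / 37 = 81
R = √81 = 9  ⇒  r_B = 9 − 3 = 6

rB=6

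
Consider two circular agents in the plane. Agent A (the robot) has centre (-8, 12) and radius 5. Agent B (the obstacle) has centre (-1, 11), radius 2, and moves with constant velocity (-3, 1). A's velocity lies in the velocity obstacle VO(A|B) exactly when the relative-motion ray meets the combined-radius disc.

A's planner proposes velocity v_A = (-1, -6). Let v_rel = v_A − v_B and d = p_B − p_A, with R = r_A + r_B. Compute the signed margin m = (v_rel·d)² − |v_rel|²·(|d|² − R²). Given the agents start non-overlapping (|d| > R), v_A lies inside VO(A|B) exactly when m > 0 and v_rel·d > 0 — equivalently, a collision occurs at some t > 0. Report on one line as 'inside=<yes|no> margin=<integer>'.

d = (7, -1),  |d|² = 50;  R = 5+2 = 7,  c = 50−7² = 1
v_rel = (2, -7),  |v_rel|² = 53;  v_rel·d = (2)·(7) + (-7)·(-1) = 21
53·t² − 42·t + 1 = 0  ⇒  m = 21² − 53·1 = 388
m = 388 > 0,  v_rel·d = 21 > 0  ⇒  inside

inside=yes margin=388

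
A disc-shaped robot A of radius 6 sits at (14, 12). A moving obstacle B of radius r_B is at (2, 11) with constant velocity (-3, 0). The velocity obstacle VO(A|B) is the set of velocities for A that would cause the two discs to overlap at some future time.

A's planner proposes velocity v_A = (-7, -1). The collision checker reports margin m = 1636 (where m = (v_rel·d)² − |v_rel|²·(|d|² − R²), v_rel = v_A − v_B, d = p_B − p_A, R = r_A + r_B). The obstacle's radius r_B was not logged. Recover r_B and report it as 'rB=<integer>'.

m = 1636
d = (-12, -1);  v_rel = (-4, -1),  |v_rel|² = 17
v_rel×d = (-4)·(-1) − (-1)·(-12) = -8
since m = R²·17 − (-8)²:  R² = (64 + 1636) / 17 = 100
R = √100 = 10  ⇒  r_B = 10 − 6 = 4

rB=4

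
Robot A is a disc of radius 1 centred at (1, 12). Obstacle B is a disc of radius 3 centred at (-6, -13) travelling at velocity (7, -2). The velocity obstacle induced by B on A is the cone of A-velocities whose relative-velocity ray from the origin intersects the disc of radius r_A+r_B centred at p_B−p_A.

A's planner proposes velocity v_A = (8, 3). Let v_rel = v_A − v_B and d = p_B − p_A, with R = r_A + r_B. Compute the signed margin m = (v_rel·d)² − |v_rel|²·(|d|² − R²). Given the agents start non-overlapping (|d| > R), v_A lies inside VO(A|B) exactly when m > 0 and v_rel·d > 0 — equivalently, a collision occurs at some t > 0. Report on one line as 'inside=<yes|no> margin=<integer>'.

d = (-7, -25),  |d|² = 674;  R = 1+3 = 4,  c = 674−4² = 658
v_rel = (1, 5),  |v_rel|² = 26;  v_rel·d = (1)·(-7) + (5)·(-25) = -132
26·t² + 264·t + 658 = 0  ⇒  m = (-132)² − 26·658 = 316
m = 316 > 0,  v_rel·d = -132 < 0  ⇒  outside

inside=no margin=316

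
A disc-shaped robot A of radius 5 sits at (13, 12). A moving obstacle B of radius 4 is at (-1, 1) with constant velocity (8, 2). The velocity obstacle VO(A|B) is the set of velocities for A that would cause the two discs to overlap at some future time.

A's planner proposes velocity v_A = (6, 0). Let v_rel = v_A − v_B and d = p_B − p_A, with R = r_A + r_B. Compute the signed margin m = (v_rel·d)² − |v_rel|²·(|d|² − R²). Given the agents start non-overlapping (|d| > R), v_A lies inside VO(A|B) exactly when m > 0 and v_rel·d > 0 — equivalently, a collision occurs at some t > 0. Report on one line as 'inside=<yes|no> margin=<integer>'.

d = (-14, -11),  |d|² = 317;  R = 5+4 = 9,  c = 317−9² = 236
v_rel = (-2, -2),  |v_rel|² = 8;  v_rel·d = (-2)·(-14) + (-2)·(-11) = 50
8·t² − 100·t + 236 = 0  ⇒  m = 50² − 8·236 = 612
m = 612 > 0,  v_rel·d = 50 > 0  ⇒  inside

inside=yes margin=612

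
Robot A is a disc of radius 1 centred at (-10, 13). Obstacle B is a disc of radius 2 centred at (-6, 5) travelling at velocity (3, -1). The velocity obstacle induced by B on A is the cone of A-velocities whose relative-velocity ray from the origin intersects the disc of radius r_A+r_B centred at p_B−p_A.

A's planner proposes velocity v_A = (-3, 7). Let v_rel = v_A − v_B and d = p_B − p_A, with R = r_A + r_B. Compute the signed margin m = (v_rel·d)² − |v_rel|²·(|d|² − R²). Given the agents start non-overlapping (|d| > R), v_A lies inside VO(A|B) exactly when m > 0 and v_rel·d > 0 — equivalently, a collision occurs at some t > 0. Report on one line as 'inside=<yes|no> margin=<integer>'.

d = (4, -8),  |d|² = 80;  R = 1+2 = 3,  c = 80−3² = 71
v_rel = (-6, 8),  |v_rel|² = 100;  v_rel·d = (-6)·(4) + (8)·(-8) = -88
100·t² + 176·t + 71 = 0  ⇒  m = (-88)² − 100·71 = 644
m = 644 > 0,  v_rel·d = -88 < 0  ⇒  outside

inside=no margin=644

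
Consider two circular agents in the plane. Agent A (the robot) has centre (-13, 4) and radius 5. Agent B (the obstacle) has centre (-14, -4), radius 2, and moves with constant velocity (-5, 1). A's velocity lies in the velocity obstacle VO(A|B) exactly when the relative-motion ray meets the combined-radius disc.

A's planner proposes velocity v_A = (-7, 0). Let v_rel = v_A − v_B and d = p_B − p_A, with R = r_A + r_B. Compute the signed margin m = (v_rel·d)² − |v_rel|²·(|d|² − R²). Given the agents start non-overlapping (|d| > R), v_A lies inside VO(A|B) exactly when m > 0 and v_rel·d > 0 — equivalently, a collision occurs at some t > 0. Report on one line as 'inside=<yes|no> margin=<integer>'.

d = (-1, -8),  |d|² = 65;  R = 5+2 = 7,  c = 65−7² = 16
v_rel = (-2, -1),  |v_rel|² = 5;  v_rel·d = (-2)·(-1) + (-1)·(-8) = 10
5·t² − 20·t + 16 = 0  ⇒  m = 10² − 5·16 = 20
m = 20 > 0,  v_rel·d = 10 > 0  ⇒  inside

inside=yes margin=20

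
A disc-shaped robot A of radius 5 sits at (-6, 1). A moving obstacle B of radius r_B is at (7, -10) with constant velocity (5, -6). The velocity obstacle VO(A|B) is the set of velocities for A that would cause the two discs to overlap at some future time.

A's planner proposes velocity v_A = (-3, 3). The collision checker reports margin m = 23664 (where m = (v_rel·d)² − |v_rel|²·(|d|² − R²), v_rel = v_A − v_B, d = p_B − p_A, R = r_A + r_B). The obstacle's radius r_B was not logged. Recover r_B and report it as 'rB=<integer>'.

m = 23664
d = (13, -11);  v_rel = (-8, 9),  |v_rel|² = 145
v_rel×d = (-8)·(-11) − (9)·(13) = -29
since m = R²·145 − (-29)²:  R² = (841 + 23664) / 145 = 169
R = √169 = 13  ⇒  r_B = 13 − 5 = 8

rB=8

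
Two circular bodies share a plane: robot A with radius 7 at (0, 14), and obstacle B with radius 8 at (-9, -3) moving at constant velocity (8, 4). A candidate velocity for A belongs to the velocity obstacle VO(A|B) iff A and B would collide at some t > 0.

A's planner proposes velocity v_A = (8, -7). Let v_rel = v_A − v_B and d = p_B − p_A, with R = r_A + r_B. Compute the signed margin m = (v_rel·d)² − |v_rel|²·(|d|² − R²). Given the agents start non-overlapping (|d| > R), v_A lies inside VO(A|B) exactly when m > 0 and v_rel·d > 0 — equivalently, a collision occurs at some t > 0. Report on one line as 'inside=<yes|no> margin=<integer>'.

d = (-9, -17),  |d|² = 370;  R = 7+8 = 15,  c = 370−15² = 145
v_rel = (0, -11),  |v_rel|² = 121;  v_rel·d = (0)·(-9) + (-11)·(-17) = 187
121·t² − 374·t + 145 = 0  ⇒  m = 187² − 121·145 = 17424
m = 17424 > 0,  v_rel·d = 187 > 0  ⇒  inside

inside=yes margin=17424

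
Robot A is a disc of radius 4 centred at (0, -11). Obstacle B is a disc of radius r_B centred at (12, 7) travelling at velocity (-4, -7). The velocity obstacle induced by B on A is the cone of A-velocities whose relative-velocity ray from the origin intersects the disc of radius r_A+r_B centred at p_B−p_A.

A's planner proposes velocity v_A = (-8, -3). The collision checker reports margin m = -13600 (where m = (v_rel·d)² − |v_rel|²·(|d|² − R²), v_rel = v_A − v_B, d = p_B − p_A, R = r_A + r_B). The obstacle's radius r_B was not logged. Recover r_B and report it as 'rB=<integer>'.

m = -13600
d = (12, 18);  v_rel = (-4, 4),  |v_rel|² = 32
v_rel×d = (-4)·(18) − (4)·(12) = -120
since m = R²·32 − (-120)²:  R² = (14400 + -13600) / 32 = 25
R = √25 = 5  ⇒  r_B = 5 − 4 = 1

rB=1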